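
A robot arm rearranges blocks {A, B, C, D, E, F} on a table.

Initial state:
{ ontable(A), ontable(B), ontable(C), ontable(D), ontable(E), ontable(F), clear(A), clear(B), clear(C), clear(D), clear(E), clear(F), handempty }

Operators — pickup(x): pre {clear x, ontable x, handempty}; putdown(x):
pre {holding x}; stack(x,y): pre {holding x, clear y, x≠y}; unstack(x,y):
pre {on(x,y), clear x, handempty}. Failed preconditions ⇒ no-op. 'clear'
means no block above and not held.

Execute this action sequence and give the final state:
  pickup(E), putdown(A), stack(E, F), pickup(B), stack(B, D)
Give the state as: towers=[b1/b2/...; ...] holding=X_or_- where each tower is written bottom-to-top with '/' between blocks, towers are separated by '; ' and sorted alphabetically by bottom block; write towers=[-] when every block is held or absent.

towers=[A; C; D/B; F/E] holding=-

step 1 (pickup(E)): towers=[A; B; C; D; F] holding=E
step 2 (putdown(A)) [no-op]: towers=[A; B; C; D; F] holding=E
step 3 (stack(E, F)): towers=[A; B; C; D; F/E] holding=-
step 4 (pickup(B)): towers=[A; C; D; F/E] holding=B
step 5 (stack(B, D)): towers=[A; C; D/B; F/E] holding=-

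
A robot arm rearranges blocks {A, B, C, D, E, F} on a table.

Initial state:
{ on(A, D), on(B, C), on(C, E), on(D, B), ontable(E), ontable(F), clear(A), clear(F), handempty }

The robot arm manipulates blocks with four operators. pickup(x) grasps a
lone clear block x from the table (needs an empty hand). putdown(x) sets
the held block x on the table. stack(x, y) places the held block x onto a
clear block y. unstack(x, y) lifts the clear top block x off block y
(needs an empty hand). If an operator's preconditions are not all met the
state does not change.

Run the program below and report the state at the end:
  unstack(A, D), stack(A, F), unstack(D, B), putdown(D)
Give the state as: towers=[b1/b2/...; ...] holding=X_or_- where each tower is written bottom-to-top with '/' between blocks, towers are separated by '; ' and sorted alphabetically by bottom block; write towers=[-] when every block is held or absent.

towers=[D; E/C/B; F/A] holding=-

step 1 (unstack(A, D)): towers=[E/C/B/D; F] holding=A
step 2 (stack(A, F)): towers=[E/C/B/D; F/A] holding=-
step 3 (unstack(D, B)): towers=[E/C/B; F/A] holding=D
step 4 (putdown(D)): towers=[D; E/C/B; F/A] holding=-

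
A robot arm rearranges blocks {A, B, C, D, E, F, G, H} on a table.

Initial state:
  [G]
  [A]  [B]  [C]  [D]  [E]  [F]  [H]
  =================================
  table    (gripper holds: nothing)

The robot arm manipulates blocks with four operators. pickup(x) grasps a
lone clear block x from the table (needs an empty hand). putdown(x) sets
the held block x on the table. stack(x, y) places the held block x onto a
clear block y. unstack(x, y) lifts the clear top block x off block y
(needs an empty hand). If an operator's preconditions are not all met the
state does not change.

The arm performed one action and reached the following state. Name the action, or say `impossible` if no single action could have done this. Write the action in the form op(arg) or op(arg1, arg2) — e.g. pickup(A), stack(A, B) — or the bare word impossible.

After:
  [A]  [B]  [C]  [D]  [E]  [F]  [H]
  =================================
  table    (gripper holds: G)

unstack(G, A)

target: towers=[A; B; C; D; E; F; H] holding=G
     unstack(G, A) → towers=[A; B; C; D; E; F; H] holding=G  ← match
         pickup(E) → towers=[A/G; B; C; D; F; H] holding=E
         pickup(H) → towers=[A/G; B; C; D; E; F] holding=H
         pickup(B) → towers=[A/G; C; D; E; F; H] holding=B
         pickup(F) → towers=[A/G; B; C; D; E; H] holding=F
         pickup(D) → towers=[A/G; B; C; E; F; H] holding=D
         pickup(C) → towers=[A/G; B; D; E; F; H] holding=C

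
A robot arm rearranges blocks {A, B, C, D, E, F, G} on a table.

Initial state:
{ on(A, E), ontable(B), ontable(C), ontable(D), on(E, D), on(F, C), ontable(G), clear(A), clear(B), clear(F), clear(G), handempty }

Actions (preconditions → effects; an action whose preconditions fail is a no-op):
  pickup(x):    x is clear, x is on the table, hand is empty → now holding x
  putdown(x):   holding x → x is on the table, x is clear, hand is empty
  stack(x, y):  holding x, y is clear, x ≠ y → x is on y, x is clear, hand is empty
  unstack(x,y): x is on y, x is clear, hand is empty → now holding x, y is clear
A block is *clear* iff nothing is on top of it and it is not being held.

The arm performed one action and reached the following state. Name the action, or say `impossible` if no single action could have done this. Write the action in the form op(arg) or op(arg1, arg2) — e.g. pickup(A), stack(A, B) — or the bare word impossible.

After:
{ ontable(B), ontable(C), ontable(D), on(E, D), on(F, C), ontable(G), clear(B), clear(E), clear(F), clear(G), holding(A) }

target: towers=[B; C/F; D/E; G] holding=A
         pickup(B) → towers=[C/F; D/E/A; G] holding=B
     unstack(F, C) → towers=[B; C; D/E/A; G] holding=F
         pickup(G) → towers=[B; C/F; D/E/A] holding=G
     unstack(A, E) → towers=[B; C/F; D/E; G] holding=A  ← match

unstack(A, E)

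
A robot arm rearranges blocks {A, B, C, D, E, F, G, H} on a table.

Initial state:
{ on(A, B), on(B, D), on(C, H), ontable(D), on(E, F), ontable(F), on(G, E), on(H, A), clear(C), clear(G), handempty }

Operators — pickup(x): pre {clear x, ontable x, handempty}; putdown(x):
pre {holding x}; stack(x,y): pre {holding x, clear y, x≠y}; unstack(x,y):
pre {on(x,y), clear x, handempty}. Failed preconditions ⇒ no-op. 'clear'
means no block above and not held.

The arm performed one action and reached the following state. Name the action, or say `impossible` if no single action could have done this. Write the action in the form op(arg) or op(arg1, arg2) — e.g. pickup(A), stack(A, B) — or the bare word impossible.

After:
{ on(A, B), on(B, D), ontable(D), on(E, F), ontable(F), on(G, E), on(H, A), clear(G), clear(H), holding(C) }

unstack(C, H)

target: towers=[D/B/A/H; F/E/G] holding=C
     unstack(G, E) → towers=[D/B/A/H/C; F/E] holding=G
     unstack(C, H) → towers=[D/B/A/H; F/E/G] holding=C  ← match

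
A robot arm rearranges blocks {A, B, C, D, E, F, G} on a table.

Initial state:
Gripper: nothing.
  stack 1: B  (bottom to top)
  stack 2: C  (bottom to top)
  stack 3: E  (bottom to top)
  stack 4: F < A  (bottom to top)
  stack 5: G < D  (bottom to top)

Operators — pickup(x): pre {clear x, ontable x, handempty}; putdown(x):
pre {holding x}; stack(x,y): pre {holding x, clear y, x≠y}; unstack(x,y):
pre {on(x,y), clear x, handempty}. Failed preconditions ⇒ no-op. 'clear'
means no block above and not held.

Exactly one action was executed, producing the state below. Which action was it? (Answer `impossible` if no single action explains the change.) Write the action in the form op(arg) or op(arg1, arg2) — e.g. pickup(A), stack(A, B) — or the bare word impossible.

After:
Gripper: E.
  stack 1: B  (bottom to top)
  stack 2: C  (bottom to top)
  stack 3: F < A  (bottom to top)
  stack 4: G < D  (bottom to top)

target: towers=[B; C; F/A; G/D] holding=E
         pickup(B) → towers=[C; E; F/A; G/D] holding=B
     unstack(D, G) → towers=[B; C; E; F/A; G] holding=D
     unstack(A, F) → towers=[B; C; E; F; G/D] holding=A
         pickup(E) → towers=[B; C; F/A; G/D] holding=E  ← match
         pickup(C) → towers=[B; E; F/A; G/D] holding=C

pickup(E)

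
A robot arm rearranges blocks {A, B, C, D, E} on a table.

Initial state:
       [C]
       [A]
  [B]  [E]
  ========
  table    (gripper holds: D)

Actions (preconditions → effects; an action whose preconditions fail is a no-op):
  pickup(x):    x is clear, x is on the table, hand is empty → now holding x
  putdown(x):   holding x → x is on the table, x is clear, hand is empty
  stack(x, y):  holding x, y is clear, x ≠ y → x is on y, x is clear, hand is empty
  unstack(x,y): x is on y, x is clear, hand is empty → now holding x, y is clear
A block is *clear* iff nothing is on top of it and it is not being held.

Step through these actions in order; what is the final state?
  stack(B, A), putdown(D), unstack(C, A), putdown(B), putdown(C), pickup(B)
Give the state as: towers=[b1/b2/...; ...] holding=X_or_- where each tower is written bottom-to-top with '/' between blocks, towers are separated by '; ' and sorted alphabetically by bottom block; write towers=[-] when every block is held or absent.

towers=[C; D; E/A] holding=B

step 1 (stack(B, A)) [no-op]: towers=[B; E/A/C] holding=D
step 2 (putdown(D)): towers=[B; D; E/A/C] holding=-
step 3 (unstack(C, A)): towers=[B; D; E/A] holding=C
step 4 (putdown(B)) [no-op]: towers=[B; D; E/A] holding=C
step 5 (putdown(C)): towers=[B; C; D; E/A] holding=-
step 6 (pickup(B)): towers=[C; D; E/A] holding=B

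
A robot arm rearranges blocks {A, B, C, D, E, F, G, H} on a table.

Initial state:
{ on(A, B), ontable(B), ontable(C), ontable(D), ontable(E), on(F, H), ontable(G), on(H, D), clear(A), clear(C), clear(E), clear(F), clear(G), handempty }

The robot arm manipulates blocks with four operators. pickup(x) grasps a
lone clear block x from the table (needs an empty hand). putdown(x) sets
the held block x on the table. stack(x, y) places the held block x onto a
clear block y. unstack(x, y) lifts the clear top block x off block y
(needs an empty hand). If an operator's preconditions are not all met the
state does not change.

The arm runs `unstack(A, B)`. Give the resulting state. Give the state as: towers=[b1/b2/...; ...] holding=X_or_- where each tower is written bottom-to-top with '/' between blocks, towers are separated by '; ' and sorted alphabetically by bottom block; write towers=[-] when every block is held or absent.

before: towers=[B/A; C; D/H/F; E; G] holding=-
pre[unstack(A, B)]: on(A,B) ok, clear(A) ok, handempty ok
all met → apply unstack(A, B)
after:  towers=[B; C; D/H/F; E; G] holding=A

towers=[B; C; D/H/F; E; G] holding=A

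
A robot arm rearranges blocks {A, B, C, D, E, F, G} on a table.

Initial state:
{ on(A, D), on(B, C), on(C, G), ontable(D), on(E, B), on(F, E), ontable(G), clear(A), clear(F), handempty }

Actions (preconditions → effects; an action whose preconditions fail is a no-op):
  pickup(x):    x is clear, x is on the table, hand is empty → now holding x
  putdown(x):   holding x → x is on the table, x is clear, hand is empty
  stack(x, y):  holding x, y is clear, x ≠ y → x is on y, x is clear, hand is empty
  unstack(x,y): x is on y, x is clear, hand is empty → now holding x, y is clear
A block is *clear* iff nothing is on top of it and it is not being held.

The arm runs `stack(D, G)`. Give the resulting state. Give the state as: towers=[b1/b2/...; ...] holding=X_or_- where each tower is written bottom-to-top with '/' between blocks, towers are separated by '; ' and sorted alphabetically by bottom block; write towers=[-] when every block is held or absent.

before: towers=[D/A; G/C/B/E/F] holding=-
pre[stack(D, G)]: holding(D) ✗, clear(G) ✗, D≠G ✓
holding(D), clear(G) unmet → stack(D, G) is a no-op
after:  towers=[D/A; G/C/B/E/F] holding=-

towers=[D/A; G/C/B/E/F] holding=-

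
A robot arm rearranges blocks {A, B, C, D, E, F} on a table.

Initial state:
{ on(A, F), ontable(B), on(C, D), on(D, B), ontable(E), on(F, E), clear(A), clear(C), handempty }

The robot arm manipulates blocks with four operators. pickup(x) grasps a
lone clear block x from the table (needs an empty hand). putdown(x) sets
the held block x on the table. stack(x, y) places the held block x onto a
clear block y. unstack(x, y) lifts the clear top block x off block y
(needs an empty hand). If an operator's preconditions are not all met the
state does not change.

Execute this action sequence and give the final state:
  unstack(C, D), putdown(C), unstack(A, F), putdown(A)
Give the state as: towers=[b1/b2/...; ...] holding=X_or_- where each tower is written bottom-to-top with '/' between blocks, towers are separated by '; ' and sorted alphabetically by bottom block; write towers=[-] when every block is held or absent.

step 1 (unstack(C, D)): towers=[B/D; E/F/A] holding=C
step 2 (putdown(C)): towers=[B/D; C; E/F/A] holding=-
step 3 (unstack(A, F)): towers=[B/D; C; E/F] holding=A
step 4 (putdown(A)): towers=[A; B/D; C; E/F] holding=-

towers=[A; B/D; C; E/F] holding=-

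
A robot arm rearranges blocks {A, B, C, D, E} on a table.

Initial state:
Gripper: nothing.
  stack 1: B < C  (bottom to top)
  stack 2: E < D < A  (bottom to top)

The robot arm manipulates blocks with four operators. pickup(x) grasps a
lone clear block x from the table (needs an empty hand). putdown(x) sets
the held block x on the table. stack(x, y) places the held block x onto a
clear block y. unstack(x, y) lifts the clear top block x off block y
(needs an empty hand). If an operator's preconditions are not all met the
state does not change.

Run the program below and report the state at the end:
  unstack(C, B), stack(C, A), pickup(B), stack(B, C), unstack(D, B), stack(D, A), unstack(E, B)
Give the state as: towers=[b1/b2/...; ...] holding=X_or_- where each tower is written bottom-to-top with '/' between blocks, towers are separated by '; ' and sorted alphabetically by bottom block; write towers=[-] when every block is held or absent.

towers=[E/D/A/C/B] holding=-

step 1 (unstack(C, B)): towers=[B; E/D/A] holding=C
step 2 (stack(C, A)): towers=[B; E/D/A/C] holding=-
step 3 (pickup(B)): towers=[E/D/A/C] holding=B
step 4 (stack(B, C)): towers=[E/D/A/C/B] holding=-
step 5 (unstack(D, B)) [no-op]: towers=[E/D/A/C/B] holding=-
step 6 (stack(D, A)) [no-op]: towers=[E/D/A/C/B] holding=-
step 7 (unstack(E, B)) [no-op]: towers=[E/D/A/C/B] holding=-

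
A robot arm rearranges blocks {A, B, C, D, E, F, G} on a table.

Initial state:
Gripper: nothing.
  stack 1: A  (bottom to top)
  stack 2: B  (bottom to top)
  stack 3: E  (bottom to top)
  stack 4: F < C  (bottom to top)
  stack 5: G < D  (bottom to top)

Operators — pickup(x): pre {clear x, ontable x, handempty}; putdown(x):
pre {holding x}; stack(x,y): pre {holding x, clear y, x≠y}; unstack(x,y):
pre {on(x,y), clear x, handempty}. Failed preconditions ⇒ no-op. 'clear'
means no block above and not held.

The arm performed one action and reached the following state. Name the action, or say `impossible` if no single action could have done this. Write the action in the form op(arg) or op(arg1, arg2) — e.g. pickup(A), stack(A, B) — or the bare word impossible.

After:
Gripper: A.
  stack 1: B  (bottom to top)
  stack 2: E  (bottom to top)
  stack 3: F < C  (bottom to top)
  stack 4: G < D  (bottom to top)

target: towers=[B; E; F/C; G/D] holding=A
         pickup(B) → towers=[A; E; F/C; G/D] holding=B
     unstack(D, G) → towers=[A; B; E; F/C; G] holding=D
         pickup(A) → towers=[B; E; F/C; G/D] holding=A  ← match
         pickup(E) → towers=[A; B; F/C; G/D] holding=E
     unstack(C, F) → towers=[A; B; E; F; G/D] holding=C

pickup(A)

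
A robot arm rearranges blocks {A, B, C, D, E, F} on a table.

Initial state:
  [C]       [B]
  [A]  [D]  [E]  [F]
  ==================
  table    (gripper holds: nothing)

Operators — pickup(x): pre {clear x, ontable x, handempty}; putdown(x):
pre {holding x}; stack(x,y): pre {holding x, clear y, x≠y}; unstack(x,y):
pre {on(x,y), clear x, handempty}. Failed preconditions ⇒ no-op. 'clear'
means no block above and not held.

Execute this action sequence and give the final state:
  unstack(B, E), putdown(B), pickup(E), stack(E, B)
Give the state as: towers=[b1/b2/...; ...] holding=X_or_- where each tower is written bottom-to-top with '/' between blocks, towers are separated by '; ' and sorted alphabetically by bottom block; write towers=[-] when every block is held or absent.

towers=[A/C; B/E; D; F] holding=-

step 1 (unstack(B, E)): towers=[A/C; D; E; F] holding=B
step 2 (putdown(B)): towers=[A/C; B; D; E; F] holding=-
step 3 (pickup(E)): towers=[A/C; B; D; F] holding=E
step 4 (stack(E, B)): towers=[A/C; B/E; D; F] holding=-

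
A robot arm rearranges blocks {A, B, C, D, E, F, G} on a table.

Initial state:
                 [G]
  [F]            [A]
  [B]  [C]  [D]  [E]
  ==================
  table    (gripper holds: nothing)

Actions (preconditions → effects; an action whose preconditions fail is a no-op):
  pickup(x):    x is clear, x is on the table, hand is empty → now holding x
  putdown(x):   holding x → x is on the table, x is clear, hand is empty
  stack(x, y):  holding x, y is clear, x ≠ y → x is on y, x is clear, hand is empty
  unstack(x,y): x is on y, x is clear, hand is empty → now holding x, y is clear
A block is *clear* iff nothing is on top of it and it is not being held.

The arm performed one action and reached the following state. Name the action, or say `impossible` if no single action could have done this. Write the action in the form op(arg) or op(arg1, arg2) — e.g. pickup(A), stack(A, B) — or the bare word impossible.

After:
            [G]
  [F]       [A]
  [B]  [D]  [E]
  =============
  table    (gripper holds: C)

target: towers=[B/F; D; E/A/G] holding=C
     unstack(F, B) → towers=[B; C; D; E/A/G] holding=F
     unstack(G, A) → towers=[B/F; C; D; E/A] holding=G
         pickup(D) → towers=[B/F; C; E/A/G] holding=D
         pickup(C) → towers=[B/F; D; E/A/G] holding=C  ← match

pickup(C)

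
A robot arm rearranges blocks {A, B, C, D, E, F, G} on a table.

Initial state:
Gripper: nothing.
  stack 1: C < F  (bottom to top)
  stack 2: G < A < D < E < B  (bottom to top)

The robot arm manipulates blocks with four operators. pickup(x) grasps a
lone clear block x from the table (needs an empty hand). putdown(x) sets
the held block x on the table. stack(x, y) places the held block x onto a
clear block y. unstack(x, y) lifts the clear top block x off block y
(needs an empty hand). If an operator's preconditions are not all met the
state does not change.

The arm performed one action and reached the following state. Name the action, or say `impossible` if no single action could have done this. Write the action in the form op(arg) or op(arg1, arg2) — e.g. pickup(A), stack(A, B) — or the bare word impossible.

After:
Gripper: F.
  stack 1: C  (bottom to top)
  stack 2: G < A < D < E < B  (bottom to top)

target: towers=[C; G/A/D/E/B] holding=F
     unstack(B, E) → towers=[C/F; G/A/D/E] holding=B
     unstack(F, C) → towers=[C; G/A/D/E/B] holding=F  ← match

unstack(F, C)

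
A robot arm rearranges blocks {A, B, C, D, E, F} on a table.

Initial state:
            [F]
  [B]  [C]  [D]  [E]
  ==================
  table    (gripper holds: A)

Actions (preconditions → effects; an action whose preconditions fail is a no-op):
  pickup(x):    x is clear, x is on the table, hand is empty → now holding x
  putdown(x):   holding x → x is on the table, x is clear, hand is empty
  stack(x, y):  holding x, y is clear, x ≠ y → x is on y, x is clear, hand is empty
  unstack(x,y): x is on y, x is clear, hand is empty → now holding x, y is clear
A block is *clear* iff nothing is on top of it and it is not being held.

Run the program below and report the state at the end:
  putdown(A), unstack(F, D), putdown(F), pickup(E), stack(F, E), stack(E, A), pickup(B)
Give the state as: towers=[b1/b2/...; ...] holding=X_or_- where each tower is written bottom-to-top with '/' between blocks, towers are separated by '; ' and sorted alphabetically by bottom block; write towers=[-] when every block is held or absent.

towers=[A/E; C; D; F] holding=B

step 1 (putdown(A)): towers=[A; B; C; D/F; E] holding=-
step 2 (unstack(F, D)): towers=[A; B; C; D; E] holding=F
step 3 (putdown(F)): towers=[A; B; C; D; E; F] holding=-
step 4 (pickup(E)): towers=[A; B; C; D; F] holding=E
step 5 (stack(F, E)) [no-op]: towers=[A; B; C; D; F] holding=E
step 6 (stack(E, A)): towers=[A/E; B; C; D; F] holding=-
step 7 (pickup(B)): towers=[A/E; C; D; F] holding=B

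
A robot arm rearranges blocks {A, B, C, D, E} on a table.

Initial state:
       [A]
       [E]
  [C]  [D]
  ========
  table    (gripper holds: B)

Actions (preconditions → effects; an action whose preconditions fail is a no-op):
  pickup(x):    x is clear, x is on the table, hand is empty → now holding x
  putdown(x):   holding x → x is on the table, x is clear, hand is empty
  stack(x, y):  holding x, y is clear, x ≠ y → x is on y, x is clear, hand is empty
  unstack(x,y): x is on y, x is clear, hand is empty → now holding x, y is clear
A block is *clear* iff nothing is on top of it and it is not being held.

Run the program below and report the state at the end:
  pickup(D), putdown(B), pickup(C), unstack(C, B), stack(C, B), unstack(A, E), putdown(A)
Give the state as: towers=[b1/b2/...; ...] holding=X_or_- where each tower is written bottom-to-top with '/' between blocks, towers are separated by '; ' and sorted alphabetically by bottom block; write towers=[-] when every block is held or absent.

step 1 (pickup(D)) [no-op]: towers=[C; D/E/A] holding=B
step 2 (putdown(B)): towers=[B; C; D/E/A] holding=-
step 3 (pickup(C)): towers=[B; D/E/A] holding=C
step 4 (unstack(C, B)) [no-op]: towers=[B; D/E/A] holding=C
step 5 (stack(C, B)): towers=[B/C; D/E/A] holding=-
step 6 (unstack(A, E)): towers=[B/C; D/E] holding=A
step 7 (putdown(A)): towers=[A; B/C; D/E] holding=-

towers=[A; B/C; D/E] holding=-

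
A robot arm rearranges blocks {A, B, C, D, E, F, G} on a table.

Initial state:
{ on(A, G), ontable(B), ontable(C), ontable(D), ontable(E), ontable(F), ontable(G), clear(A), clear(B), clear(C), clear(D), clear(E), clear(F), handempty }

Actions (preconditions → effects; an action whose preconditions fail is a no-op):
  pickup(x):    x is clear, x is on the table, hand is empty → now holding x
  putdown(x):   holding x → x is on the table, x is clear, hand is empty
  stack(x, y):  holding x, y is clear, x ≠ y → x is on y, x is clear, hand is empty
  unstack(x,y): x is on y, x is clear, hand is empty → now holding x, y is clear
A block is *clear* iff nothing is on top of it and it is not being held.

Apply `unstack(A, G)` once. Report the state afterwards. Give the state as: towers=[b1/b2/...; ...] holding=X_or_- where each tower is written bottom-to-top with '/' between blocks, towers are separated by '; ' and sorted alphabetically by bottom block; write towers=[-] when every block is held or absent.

towers=[B; C; D; E; F; G] holding=A

before: towers=[B; C; D; E; F; G/A] holding=-
pre[unstack(A, G)]: on(A,G) ok, clear(A) ok, handempty ok
all met → apply unstack(A, G)
after:  towers=[B; C; D; E; F; G] holding=A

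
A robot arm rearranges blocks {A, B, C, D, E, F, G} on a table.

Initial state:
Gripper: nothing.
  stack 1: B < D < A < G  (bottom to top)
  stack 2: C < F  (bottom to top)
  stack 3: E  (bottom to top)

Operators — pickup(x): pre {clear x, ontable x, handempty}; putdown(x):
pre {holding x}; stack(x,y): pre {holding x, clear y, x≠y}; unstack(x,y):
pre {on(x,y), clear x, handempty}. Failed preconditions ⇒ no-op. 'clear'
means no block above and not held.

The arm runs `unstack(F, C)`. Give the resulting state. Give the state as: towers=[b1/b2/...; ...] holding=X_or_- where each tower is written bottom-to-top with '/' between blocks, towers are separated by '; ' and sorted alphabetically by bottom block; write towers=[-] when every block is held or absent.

towers=[B/D/A/G; C; E] holding=F

before: towers=[B/D/A/G; C/F; E] holding=-
pre[unstack(F, C)]: on(F,C) ok, clear(F) ok, handempty ok
all met → apply unstack(F, C)
after:  towers=[B/D/A/G; C; E] holding=F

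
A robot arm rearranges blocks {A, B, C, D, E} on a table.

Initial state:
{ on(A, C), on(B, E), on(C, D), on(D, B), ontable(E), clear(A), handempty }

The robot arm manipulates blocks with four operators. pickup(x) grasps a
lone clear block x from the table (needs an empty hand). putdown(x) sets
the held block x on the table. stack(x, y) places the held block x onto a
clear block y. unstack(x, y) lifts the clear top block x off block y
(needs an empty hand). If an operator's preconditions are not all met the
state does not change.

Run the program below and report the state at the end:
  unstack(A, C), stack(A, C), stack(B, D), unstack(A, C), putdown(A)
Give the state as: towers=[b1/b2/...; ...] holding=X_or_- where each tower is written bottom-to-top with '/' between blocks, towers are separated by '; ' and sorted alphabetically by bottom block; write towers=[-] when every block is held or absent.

towers=[A; E/B/D/C] holding=-

step 1 (unstack(A, C)): towers=[E/B/D/C] holding=A
step 2 (stack(A, C)): towers=[E/B/D/C/A] holding=-
step 3 (stack(B, D)) [no-op]: towers=[E/B/D/C/A] holding=-
step 4 (unstack(A, C)): towers=[E/B/D/C] holding=A
step 5 (putdown(A)): towers=[A; E/B/D/C] holding=-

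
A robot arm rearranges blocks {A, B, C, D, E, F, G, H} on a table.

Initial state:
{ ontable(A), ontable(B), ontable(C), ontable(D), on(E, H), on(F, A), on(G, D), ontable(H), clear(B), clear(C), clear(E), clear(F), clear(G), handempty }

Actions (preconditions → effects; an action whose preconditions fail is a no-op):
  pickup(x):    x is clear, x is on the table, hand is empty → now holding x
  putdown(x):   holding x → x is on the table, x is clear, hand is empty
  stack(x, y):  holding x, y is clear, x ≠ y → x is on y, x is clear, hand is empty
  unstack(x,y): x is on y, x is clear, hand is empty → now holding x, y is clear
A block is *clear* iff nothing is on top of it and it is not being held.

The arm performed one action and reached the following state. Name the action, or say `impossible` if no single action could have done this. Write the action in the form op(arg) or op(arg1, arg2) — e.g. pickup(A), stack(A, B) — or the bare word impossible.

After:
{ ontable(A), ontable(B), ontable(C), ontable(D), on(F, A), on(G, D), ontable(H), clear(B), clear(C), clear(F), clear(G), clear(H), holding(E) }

unstack(E, H)

target: towers=[A/F; B; C; D/G; H] holding=E
     unstack(G, D) → towers=[A/F; B; C; D; H/E] holding=G
     unstack(E, H) → towers=[A/F; B; C; D/G; H] holding=E  ← match
         pickup(B) → towers=[A/F; C; D/G; H/E] holding=B
     unstack(F, A) → towers=[A; B; C; D/G; H/E] holding=F
         pickup(C) → towers=[A/F; B; D/G; H/E] holding=C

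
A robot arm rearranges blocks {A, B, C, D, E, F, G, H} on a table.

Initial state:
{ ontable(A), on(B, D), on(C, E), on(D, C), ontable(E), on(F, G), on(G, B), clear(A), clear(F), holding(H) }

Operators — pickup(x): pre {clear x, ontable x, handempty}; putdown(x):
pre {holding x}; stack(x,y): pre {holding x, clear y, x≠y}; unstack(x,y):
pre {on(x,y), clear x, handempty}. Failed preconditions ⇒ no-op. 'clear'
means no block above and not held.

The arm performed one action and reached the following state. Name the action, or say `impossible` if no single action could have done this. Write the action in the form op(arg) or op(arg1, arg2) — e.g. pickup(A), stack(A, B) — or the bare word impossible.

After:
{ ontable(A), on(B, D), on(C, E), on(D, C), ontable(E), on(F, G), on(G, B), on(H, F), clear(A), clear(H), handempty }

stack(H, F)

target: towers=[A; E/C/D/B/G/F/H] holding=-
        putdown(H) → towers=[A; E/C/D/B/G/F; H] holding=-
       stack(H, A) → towers=[A/H; E/C/D/B/G/F] holding=-
       stack(H, F) → towers=[A; E/C/D/B/G/F/H] holding=-  ← match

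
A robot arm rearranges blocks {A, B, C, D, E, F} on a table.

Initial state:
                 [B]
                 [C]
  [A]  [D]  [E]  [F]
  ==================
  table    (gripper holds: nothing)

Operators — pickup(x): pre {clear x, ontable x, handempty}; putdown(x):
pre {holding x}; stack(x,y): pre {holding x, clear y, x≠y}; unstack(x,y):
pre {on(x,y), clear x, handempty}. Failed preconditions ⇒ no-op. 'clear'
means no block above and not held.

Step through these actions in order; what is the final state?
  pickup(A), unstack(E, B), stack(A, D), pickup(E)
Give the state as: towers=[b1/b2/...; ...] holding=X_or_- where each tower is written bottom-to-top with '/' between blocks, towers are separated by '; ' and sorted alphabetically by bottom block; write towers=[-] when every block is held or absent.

step 1 (pickup(A)): towers=[D; E; F/C/B] holding=A
step 2 (unstack(E, B)) [no-op]: towers=[D; E; F/C/B] holding=A
step 3 (stack(A, D)): towers=[D/A; E; F/C/B] holding=-
step 4 (pickup(E)): towers=[D/A; F/C/B] holding=E

towers=[D/A; F/C/B] holding=E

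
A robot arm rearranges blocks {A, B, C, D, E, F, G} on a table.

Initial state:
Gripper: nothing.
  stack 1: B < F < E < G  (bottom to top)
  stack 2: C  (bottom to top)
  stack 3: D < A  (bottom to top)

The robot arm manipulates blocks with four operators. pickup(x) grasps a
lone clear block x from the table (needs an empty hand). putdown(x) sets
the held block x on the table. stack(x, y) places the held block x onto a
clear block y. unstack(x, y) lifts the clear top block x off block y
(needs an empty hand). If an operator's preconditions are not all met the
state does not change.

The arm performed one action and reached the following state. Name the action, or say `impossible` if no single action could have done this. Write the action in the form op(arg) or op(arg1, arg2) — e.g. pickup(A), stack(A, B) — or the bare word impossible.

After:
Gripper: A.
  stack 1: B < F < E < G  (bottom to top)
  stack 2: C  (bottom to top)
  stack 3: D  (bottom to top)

target: towers=[B/F/E/G; C; D] holding=A
     unstack(G, E) → towers=[B/F/E; C; D/A] holding=G
     unstack(A, D) → towers=[B/F/E/G; C; D] holding=A  ← match
         pickup(C) → towers=[B/F/E/G; D/A] holding=C

unstack(A, D)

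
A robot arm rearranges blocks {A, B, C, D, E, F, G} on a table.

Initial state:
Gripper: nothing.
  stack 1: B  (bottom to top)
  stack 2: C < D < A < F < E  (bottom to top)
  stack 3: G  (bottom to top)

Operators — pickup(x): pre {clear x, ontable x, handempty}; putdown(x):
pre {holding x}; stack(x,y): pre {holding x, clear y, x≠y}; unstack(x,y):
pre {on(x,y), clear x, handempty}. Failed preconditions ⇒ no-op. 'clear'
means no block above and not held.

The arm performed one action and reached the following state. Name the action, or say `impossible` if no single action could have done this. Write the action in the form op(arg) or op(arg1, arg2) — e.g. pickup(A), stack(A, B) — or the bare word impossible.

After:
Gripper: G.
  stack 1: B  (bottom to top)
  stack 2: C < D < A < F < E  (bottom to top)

pickup(G)

target: towers=[B; C/D/A/F/E] holding=G
         pickup(B) → towers=[C/D/A/F/E; G] holding=B
         pickup(G) → towers=[B; C/D/A/F/E] holding=G  ← match
     unstack(E, F) → towers=[B; C/D/A/F; G] holding=E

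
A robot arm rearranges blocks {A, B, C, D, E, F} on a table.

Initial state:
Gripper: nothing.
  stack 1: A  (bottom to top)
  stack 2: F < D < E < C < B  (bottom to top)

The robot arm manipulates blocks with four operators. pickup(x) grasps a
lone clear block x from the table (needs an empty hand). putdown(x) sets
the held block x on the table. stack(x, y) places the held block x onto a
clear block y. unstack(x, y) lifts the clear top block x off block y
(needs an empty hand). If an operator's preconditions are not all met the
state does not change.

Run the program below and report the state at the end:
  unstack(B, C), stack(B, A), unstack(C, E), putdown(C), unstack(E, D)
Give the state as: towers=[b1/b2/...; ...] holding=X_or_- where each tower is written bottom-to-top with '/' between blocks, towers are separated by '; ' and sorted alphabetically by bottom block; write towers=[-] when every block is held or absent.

towers=[A/B; C; F/D] holding=E

step 1 (unstack(B, C)): towers=[A; F/D/E/C] holding=B
step 2 (stack(B, A)): towers=[A/B; F/D/E/C] holding=-
step 3 (unstack(C, E)): towers=[A/B; F/D/E] holding=C
step 4 (putdown(C)): towers=[A/B; C; F/D/E] holding=-
step 5 (unstack(E, D)): towers=[A/B; C; F/D] holding=E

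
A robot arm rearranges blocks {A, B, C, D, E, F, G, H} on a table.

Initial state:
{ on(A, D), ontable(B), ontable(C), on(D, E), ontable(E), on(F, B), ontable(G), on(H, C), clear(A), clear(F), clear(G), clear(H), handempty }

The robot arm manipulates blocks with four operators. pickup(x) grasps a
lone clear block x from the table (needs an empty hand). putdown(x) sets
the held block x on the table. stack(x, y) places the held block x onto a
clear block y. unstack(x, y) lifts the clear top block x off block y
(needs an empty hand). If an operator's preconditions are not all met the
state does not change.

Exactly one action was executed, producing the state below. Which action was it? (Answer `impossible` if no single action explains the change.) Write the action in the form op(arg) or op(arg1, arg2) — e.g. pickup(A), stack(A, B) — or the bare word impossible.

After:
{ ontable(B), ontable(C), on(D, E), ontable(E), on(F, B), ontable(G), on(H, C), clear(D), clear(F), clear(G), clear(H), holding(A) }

target: towers=[B/F; C/H; E/D; G] holding=A
         pickup(G) → towers=[B/F; C/H; E/D/A] holding=G
     unstack(A, D) → towers=[B/F; C/H; E/D; G] holding=A  ← match
     unstack(H, C) → towers=[B/F; C; E/D/A; G] holding=H
     unstack(F, B) → towers=[B; C/H; E/D/A; G] holding=F

unstack(A, D)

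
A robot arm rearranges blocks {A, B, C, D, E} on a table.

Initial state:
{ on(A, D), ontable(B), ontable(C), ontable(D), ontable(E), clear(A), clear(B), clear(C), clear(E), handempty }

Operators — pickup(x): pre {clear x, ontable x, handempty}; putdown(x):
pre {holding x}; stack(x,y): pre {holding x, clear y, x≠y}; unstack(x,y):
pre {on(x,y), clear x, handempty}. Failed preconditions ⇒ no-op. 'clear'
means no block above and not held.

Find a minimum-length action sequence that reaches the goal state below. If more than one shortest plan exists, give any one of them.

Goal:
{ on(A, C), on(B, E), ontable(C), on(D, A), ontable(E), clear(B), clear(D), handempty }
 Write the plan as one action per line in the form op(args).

pickup(B)
stack(B, E)
unstack(A, D)
stack(A, C)
pickup(D)
stack(D, A)

step 1 (pickup(B)): towers=[C; D/A; E] holding=B
step 2 (stack(B, E)): towers=[C; D/A; E/B] holding=-
step 3 (unstack(A, D)): towers=[C; D; E/B] holding=A
step 4 (stack(A, C)): towers=[C/A; D; E/B] holding=-
step 5 (pickup(D)): towers=[C/A; E/B] holding=D
step 6 (stack(D, A)): towers=[C/A/D; E/B] holding=-
goal check: towers=[C/A/D; E/B] holding=- — reached (length 6, optimal by BFS)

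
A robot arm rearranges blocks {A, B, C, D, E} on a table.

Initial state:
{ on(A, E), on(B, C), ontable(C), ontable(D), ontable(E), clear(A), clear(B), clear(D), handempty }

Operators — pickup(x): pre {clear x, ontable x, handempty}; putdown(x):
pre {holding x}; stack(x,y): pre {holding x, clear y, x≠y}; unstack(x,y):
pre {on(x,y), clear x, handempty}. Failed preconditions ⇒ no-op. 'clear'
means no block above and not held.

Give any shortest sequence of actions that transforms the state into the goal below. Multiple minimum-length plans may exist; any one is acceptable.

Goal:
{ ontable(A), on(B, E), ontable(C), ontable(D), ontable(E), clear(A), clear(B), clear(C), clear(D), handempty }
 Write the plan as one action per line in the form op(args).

unstack(A, E)
putdown(A)
unstack(B, C)
stack(B, E)

step 1 (unstack(A, E)): towers=[C/B; D; E] holding=A
step 2 (putdown(A)): towers=[A; C/B; D; E] holding=-
step 3 (unstack(B, C)): towers=[A; C; D; E] holding=B
step 4 (stack(B, E)): towers=[A; C; D; E/B] holding=-
goal check: towers=[A; C; D; E/B] holding=- — reached (length 4, optimal by BFS)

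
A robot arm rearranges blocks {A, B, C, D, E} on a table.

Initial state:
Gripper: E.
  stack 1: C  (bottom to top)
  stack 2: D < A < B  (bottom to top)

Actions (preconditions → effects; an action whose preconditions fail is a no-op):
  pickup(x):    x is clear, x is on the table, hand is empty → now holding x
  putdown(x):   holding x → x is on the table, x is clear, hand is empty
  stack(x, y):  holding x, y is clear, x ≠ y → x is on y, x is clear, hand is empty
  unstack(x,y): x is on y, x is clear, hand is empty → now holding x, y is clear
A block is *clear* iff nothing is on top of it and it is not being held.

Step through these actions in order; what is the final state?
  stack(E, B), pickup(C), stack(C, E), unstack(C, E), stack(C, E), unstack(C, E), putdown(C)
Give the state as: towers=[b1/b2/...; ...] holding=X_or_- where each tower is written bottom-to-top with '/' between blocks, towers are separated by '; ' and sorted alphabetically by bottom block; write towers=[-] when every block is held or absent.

towers=[C; D/A/B/E] holding=-

step 1 (stack(E, B)): towers=[C; D/A/B/E] holding=-
step 2 (pickup(C)): towers=[D/A/B/E] holding=C
step 3 (stack(C, E)): towers=[D/A/B/E/C] holding=-
step 4 (unstack(C, E)): towers=[D/A/B/E] holding=C
step 5 (stack(C, E)): towers=[D/A/B/E/C] holding=-
step 6 (unstack(C, E)): towers=[D/A/B/E] holding=C
step 7 (putdown(C)): towers=[C; D/A/B/E] holding=-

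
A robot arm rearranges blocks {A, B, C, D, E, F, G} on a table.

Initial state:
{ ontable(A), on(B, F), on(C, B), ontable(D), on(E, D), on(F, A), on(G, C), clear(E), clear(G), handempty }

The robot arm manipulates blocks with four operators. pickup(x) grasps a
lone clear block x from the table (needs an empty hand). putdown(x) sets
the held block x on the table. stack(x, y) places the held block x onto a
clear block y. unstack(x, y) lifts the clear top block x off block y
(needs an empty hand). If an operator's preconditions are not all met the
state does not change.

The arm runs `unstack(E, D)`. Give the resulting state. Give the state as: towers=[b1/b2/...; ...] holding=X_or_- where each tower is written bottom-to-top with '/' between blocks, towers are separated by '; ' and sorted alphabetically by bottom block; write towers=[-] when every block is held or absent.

before: towers=[A/F/B/C/G; D/E] holding=-
pre[unstack(E, D)]: on(E,D) yes, clear(E) yes, handempty yes
all met → apply unstack(E, D)
after:  towers=[A/F/B/C/G; D] holding=E

towers=[A/F/B/C/G; D] holding=E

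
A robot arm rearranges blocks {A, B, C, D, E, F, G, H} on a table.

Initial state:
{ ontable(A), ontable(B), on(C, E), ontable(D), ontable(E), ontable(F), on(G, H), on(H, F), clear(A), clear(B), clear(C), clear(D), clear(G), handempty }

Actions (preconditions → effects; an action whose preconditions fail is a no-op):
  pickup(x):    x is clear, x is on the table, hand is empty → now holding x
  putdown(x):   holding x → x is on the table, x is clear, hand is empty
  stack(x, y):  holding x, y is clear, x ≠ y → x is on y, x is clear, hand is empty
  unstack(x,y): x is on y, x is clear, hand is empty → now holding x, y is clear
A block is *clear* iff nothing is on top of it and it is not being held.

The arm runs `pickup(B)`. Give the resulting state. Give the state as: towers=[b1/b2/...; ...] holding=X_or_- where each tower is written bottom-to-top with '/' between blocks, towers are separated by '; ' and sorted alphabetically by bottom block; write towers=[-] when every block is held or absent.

before: towers=[A; B; D; E/C; F/H/G] holding=-
pre[pickup(B)]: clear(B) yes, ontable(B) yes, handempty yes
all met → apply pickup(B)
after:  towers=[A; D; E/C; F/H/G] holding=B

towers=[A; D; E/C; F/H/G] holding=B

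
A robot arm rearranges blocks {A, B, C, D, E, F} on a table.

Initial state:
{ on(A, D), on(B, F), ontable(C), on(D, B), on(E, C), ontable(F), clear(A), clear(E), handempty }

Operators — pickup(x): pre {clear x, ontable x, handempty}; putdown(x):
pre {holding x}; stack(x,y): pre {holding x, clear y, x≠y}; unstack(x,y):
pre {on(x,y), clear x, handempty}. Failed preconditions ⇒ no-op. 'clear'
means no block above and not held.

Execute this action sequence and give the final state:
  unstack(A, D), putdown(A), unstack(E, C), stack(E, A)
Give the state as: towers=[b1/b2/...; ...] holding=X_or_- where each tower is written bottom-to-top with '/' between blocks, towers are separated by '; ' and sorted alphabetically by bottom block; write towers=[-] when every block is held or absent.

step 1 (unstack(A, D)): towers=[C/E; F/B/D] holding=A
step 2 (putdown(A)): towers=[A; C/E; F/B/D] holding=-
step 3 (unstack(E, C)): towers=[A; C; F/B/D] holding=E
step 4 (stack(E, A)): towers=[A/E; C; F/B/D] holding=-

towers=[A/E; C; F/B/D] holding=-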